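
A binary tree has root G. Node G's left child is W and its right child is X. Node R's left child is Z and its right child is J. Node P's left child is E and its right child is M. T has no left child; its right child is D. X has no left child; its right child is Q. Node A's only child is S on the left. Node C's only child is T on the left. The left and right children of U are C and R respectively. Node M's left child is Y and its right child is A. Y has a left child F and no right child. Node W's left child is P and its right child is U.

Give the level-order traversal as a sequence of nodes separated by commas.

Level-order visits nodes level by level from the root, left to right within each level.
Level 0: G
Level 1: W, X
Level 2: P, U, Q
Level 3: E, M, C, R
Level 4: Y, A, T, Z, J
Level 5: F, S, D

G, W, X, P, U, Q, E, M, C, R, Y, A, T, Z, J, F, S, D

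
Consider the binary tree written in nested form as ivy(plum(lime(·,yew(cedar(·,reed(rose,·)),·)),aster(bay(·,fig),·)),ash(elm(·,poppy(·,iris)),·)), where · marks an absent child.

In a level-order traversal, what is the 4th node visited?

lime

Level-order visits nodes level by level from the root, left to right within each level.
Level 0: ivy
Level 1: plum, ash
Level 2: lime, aster, elm
Level 3: yew, bay, poppy
Level 4: cedar, fig, iris
Level 5: reed
Level 6: rose
Full level-order sequence: ivy, plum, ash, lime, aster, elm, yew, bay, poppy, cedar, fig, iris, reed, rose.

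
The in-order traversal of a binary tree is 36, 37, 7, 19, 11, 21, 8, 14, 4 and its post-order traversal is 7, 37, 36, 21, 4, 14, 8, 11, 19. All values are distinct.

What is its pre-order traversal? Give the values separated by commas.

19, 36, 37, 7, 11, 8, 21, 14, 4

The last element of post-order is the root; it splits in-order into left and right subtrees.
Root 19: left subtree has 3 nodes {36, 37, 7}, right has 5 {11, 21, 8, 14, 4}.
  Root 36: left subtree has 0 nodes { }, right has 2 {37, 7}.
    Root 37: left subtree has 0 nodes { }, right has 1 {7}.
  Root 11: left subtree has 0 nodes { }, right has 4 {21, 8, 14, 4}.
    Root 8: left subtree has 1 node {21}, right has 2 {14, 4}.
      Root 14: left subtree has 0 nodes { }, right has 1 {4}.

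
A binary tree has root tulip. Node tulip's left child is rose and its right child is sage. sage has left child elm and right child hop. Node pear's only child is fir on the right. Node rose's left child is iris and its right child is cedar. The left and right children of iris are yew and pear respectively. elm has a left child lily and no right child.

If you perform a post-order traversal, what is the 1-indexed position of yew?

1

Post-order visits the left subtree, then the right subtree, then the node.
At tulip: go left to rose.
  At rose: go left to iris.
    At iris: go left to yew.
      yew is a leaf — visit yew.
    At iris: go right to pear.
      At pear: no left child.
      At pear: go right to fir.
        fir is a leaf — visit fir.
      Visit pear.
    Visit iris.
  At rose: go right to cedar.
    cedar is a leaf — visit cedar.
  Visit rose.
At tulip: go right to sage.
  At sage: go left to elm.
    At elm: go left to lily.
      lily is a leaf — visit lily.
    At elm: no right child.
    Visit elm.
  At sage: go right to hop.
    hop is a leaf — visit hop.
  Visit sage.
Visit tulip.
Full post-order sequence: yew, fir, pear, iris, cedar, rose, lily, elm, hop, sage, tulip.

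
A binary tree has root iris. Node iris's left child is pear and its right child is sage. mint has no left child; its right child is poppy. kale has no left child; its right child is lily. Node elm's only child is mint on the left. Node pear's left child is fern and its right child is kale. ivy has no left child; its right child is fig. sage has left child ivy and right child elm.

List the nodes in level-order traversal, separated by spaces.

Level-order visits nodes level by level from the root, left to right within each level.
Level 0: iris
Level 1: pear, sage
Level 2: fern, kale, ivy, elm
Level 3: lily, fig, mint
Level 4: poppy

iris pear sage fern kale ivy elm lily fig mint poppy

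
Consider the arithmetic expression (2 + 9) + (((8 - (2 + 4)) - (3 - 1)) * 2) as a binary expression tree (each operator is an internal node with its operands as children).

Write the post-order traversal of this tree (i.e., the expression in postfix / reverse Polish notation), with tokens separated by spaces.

Post-order on an expression tree gives postfix notation: for each operator, emit left operand, right operand, then the operator.

2 9 + 8 2 4 + - 3 1 - - 2 * +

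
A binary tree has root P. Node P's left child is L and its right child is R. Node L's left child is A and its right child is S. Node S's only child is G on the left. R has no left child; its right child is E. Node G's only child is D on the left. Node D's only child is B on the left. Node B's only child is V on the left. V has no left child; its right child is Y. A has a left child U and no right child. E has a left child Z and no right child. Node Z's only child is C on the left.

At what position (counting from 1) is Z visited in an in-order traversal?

In-order visits the left subtree, then the node, then the right subtree.
At P: go left to L.
  At L: go left to A.
    At A: go left to U.
      U is a leaf — visit U.
    Visit A.
    At A: no right child.
  Visit L.
  At L: go right to S.
    At S: go left to G.
      At G: go left to D.
        At D: go left to B.
          At B: go left to V.
            At V: no left child.
            Visit V.
            At V: go right to Y.
              Y is a leaf — visit Y.
          Visit B.
          At B: no right child.
        Visit D.
        At D: no right child.
      Visit G.
      At G: no right child.
    Visit S.
    At S: no right child.
Visit P.
At P: go right to R.
  At R: no left child.
  Visit R.
  At R: go right to E.
    At E: go left to Z.
      At Z: go left to C.
        C is a leaf — visit C.
      Visit Z.
      At Z: no right child.
    Visit E.
    At E: no right child.
Full in-order sequence: U, A, L, V, Y, B, D, G, S, P, R, C, Z, E.

13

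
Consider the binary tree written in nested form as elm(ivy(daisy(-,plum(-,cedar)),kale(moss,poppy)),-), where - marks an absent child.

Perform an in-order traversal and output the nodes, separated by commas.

daisy, plum, cedar, ivy, moss, kale, poppy, elm

In-order visits the left subtree, then the node, then the right subtree.
At elm: go left to ivy.
  At ivy: go left to daisy.
    At daisy: no left child.
    Visit daisy.
    At daisy: go right to plum.
      At plum: no left child.
      Visit plum.
      At plum: go right to cedar.
        cedar is a leaf — visit cedar.
  Visit ivy.
  At ivy: go right to kale.
    At kale: go left to moss.
      moss is a leaf — visit moss.
    Visit kale.
    At kale: go right to poppy.
      poppy is a leaf — visit poppy.
Visit elm.
At elm: no right child.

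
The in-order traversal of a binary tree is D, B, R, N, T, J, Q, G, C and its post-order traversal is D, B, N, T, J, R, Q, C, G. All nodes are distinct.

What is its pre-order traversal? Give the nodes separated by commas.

The last element of post-order is the root; it splits in-order into left and right subtrees.
Root G: left subtree has 7 nodes {D, B, R, N, T, J, Q}, right has 1 {C}.
  Root Q: left subtree has 6 nodes {D, B, R, N, T, J}, right has 0 { }.
    Root R: left subtree has 2 nodes {D, B}, right has 3 {N, T, J}.
      Root B: left subtree has 1 node {D}, right has 0 { }.
      Root J: left subtree has 2 nodes {N, T}, right has 0 { }.
        Root T: left subtree has 1 node {N}, right has 0 { }.

G, Q, R, B, D, J, T, N, C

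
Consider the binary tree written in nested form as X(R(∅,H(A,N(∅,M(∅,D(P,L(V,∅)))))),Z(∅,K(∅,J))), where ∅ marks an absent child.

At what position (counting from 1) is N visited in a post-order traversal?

Post-order visits the left subtree, then the right subtree, then the node.
At X: go left to R.
  At R: no left child.
  At R: go right to H.
    At H: go left to A.
      A is a leaf — visit A.
    At H: go right to N.
      At N: no left child.
      At N: go right to M.
        At M: no left child.
        At M: go right to D.
          At D: go left to P.
            P is a leaf — visit P.
          At D: go right to L.
            At L: go left to V.
              V is a leaf — visit V.
            At L: no right child.
            Visit L.
          Visit D.
        Visit M.
      Visit N.
    Visit H.
  Visit R.
At X: go right to Z.
  At Z: no left child.
  At Z: go right to K.
    At K: no left child.
    At K: go right to J.
      J is a leaf — visit J.
    Visit K.
  Visit Z.
Visit X.
Full post-order sequence: A, P, V, L, D, M, N, H, R, J, K, Z, X.

7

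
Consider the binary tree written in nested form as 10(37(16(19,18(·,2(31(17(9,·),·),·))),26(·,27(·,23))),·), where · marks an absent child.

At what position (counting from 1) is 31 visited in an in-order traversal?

In-order visits the left subtree, then the node, then the right subtree.
At 10: go left to 37.
  At 37: go left to 16.
    At 16: go left to 19.
      19 is a leaf — visit 19.
    Visit 16.
    At 16: go right to 18.
      At 18: no left child.
      Visit 18.
      At 18: go right to 2.
        At 2: go left to 31.
          At 31: go left to 17.
            At 17: go left to 9.
              9 is a leaf — visit 9.
            Visit 17.
            At 17: no right child.
          Visit 31.
          At 31: no right child.
        Visit 2.
        At 2: no right child.
  Visit 37.
  At 37: go right to 26.
    At 26: no left child.
    Visit 26.
    At 26: go right to 27.
      At 27: no left child.
      Visit 27.
      At 27: go right to 23.
        23 is a leaf — visit 23.
Visit 10.
At 10: no right child.
Full in-order sequence: 19, 16, 18, 9, 17, 31, 2, 37, 26, 27, 23, 10.

6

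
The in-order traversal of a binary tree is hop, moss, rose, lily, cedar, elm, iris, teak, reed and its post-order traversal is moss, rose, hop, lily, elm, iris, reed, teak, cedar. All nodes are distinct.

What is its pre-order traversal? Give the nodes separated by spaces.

The last element of post-order is the root; it splits in-order into left and right subtrees.
Root cedar: left subtree has 4 nodes {hop, moss, rose, lily}, right has 4 {elm, iris, teak, reed}.
  Root lily: left subtree has 3 nodes {hop, moss, rose}, right has 0 { }.
    Root hop: left subtree has 0 nodes { }, right has 2 {moss, rose}.
      Root rose: left subtree has 1 node {moss}, right has 0 { }.
  Root teak: left subtree has 2 nodes {elm, iris}, right has 1 {reed}.
    Root iris: left subtree has 1 node {elm}, right has 0 { }.

cedar lily hop rose moss teak iris elm reed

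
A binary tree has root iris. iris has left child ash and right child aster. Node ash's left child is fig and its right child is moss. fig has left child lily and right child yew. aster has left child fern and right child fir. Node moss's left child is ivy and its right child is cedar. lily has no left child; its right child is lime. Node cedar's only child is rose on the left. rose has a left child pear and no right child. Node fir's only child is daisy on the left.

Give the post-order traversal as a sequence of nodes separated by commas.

lime, lily, yew, fig, ivy, pear, rose, cedar, moss, ash, fern, daisy, fir, aster, iris

Post-order visits the left subtree, then the right subtree, then the node.
At iris: go left to ash.
  At ash: go left to fig.
    At fig: go left to lily.
      At lily: no left child.
      At lily: go right to lime.
        lime is a leaf — visit lime.
      Visit lily.
    At fig: go right to yew.
      yew is a leaf — visit yew.
    Visit fig.
  At ash: go right to moss.
    At moss: go left to ivy.
      ivy is a leaf — visit ivy.
    At moss: go right to cedar.
      At cedar: go left to rose.
        At rose: go left to pear.
          pear is a leaf — visit pear.
        At rose: no right child.
        Visit rose.
      At cedar: no right child.
      Visit cedar.
    Visit moss.
  Visit ash.
At iris: go right to aster.
  At aster: go left to fern.
    fern is a leaf — visit fern.
  At aster: go right to fir.
    At fir: go left to daisy.
      daisy is a leaf — visit daisy.
    At fir: no right child.
    Visit fir.
  Visit aster.
Visit iris.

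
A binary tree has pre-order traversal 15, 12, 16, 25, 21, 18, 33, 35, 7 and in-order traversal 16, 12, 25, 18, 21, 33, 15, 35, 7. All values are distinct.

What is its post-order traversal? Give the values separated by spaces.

16 18 33 21 25 12 7 35 15

The first element of pre-order is the root; it splits in-order into left and right subtrees.
Root 15: left subtree has 6 nodes {16, 12, 25, 18, 21, 33}, right has 2 {35, 7}.
  Root 12: left subtree has 1 node {16}, right has 4 {25, 18, 21, 33}.
    Root 25: left subtree has 0 nodes { }, right has 3 {18, 21, 33}.
      Root 21: left subtree has 1 node {18}, right has 1 {33}.
  Root 35: left subtree has 0 nodes { }, right has 1 {7}.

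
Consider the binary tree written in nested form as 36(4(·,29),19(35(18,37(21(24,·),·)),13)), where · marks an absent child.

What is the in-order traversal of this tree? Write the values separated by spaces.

In-order visits the left subtree, then the node, then the right subtree.
At 36: go left to 4.
  At 4: no left child.
  Visit 4.
  At 4: go right to 29.
    29 is a leaf — visit 29.
Visit 36.
At 36: go right to 19.
  At 19: go left to 35.
    At 35: go left to 18.
      18 is a leaf — visit 18.
    Visit 35.
    At 35: go right to 37.
      At 37: go left to 21.
        At 21: go left to 24.
          24 is a leaf — visit 24.
        Visit 21.
        At 21: no right child.
      Visit 37.
      At 37: no right child.
  Visit 19.
  At 19: go right to 13.
    13 is a leaf — visit 13.

4 29 36 18 35 24 21 37 19 13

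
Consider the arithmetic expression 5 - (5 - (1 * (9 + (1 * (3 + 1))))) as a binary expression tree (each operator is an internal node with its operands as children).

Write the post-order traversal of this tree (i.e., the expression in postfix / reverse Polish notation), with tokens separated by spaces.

Post-order on an expression tree gives postfix notation: for each operator, emit left operand, right operand, then the operator.

5 5 1 9 1 3 1 + * + * - -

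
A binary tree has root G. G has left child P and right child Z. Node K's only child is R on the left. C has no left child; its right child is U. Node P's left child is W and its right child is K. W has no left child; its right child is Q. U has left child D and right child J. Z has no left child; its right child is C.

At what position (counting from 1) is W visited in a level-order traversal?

Level-order visits nodes level by level from the root, left to right within each level.
Level 0: G
Level 1: P, Z
Level 2: W, K, C
Level 3: Q, R, U
Level 4: D, J
Full level-order sequence: G, P, Z, W, K, C, Q, R, U, D, J.

4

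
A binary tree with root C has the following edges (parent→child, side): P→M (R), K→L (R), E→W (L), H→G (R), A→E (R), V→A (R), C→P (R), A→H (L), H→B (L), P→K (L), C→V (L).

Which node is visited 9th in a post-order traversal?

K

Post-order visits the left subtree, then the right subtree, then the node.
At C: go left to V.
  At V: no left child.
  At V: go right to A.
    At A: go left to H.
      At H: go left to B.
        B is a leaf — visit B.
      At H: go right to G.
        G is a leaf — visit G.
      Visit H.
    At A: go right to E.
      At E: go left to W.
        W is a leaf — visit W.
      At E: no right child.
      Visit E.
    Visit A.
  Visit V.
At C: go right to P.
  At P: go left to K.
    At K: no left child.
    At K: go right to L.
      L is a leaf — visit L.
    Visit K.
  At P: go right to M.
    M is a leaf — visit M.
  Visit P.
Visit C.
Full post-order sequence: B, G, H, W, E, A, V, L, K, M, P, C.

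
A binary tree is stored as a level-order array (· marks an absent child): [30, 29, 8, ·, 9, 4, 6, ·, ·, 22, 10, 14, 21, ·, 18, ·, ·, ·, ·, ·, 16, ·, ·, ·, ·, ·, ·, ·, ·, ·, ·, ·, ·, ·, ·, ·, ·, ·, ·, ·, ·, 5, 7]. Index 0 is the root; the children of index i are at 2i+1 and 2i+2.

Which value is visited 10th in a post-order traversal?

4

Post-order visits the left subtree, then the right subtree, then the node.
At 30: go left to 29.
  At 29: no left child.
  At 29: go right to 9.
    At 9: go left to 22.
      At 22: no left child.
      At 22: go right to 16.
        At 16: go left to 5.
          5 is a leaf — visit 5.
        At 16: go right to 7.
          7 is a leaf — visit 7.
        Visit 16.
      Visit 22.
    At 9: go right to 10.
      10 is a leaf — visit 10.
    Visit 9.
  Visit 29.
At 30: go right to 8.
  At 8: go left to 4.
    At 4: go left to 14.
      14 is a leaf — visit 14.
    At 4: go right to 21.
      21 is a leaf — visit 21.
    Visit 4.
  At 8: go right to 6.
    At 6: no left child.
    At 6: go right to 18.
      18 is a leaf — visit 18.
    Visit 6.
  Visit 8.
Visit 30.
Full post-order sequence: 5, 7, 16, 22, 10, 9, 29, 14, 21, 4, 18, 6, 8, 30.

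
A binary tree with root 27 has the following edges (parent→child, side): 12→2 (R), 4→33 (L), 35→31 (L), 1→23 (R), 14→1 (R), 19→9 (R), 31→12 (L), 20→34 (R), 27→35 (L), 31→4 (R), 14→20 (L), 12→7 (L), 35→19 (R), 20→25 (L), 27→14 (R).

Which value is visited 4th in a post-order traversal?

33

Post-order visits the left subtree, then the right subtree, then the node.
At 27: go left to 35.
  At 35: go left to 31.
    At 31: go left to 12.
      At 12: go left to 7.
        7 is a leaf — visit 7.
      At 12: go right to 2.
        2 is a leaf — visit 2.
      Visit 12.
    At 31: go right to 4.
      At 4: go left to 33.
        33 is a leaf — visit 33.
      At 4: no right child.
      Visit 4.
    Visit 31.
  At 35: go right to 19.
    At 19: no left child.
    At 19: go right to 9.
      9 is a leaf — visit 9.
    Visit 19.
  Visit 35.
At 27: go right to 14.
  At 14: go left to 20.
    At 20: go left to 25.
      25 is a leaf — visit 25.
    At 20: go right to 34.
      34 is a leaf — visit 34.
    Visit 20.
  At 14: go right to 1.
    At 1: no left child.
    At 1: go right to 23.
      23 is a leaf — visit 23.
    Visit 1.
  Visit 14.
Visit 27.
Full post-order sequence: 7, 2, 12, 33, 4, 31, 9, 19, 35, 25, 34, 20, 23, 1, 14, 27.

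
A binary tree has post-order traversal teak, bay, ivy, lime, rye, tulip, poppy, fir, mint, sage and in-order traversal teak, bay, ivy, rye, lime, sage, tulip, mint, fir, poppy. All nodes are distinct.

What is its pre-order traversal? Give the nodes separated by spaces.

The last element of post-order is the root; it splits in-order into left and right subtrees.
Root sage: left subtree has 5 nodes {teak, bay, ivy, rye, lime}, right has 4 {tulip, mint, fir, poppy}.
  Root rye: left subtree has 3 nodes {teak, bay, ivy}, right has 1 {lime}.
    Root ivy: left subtree has 2 nodes {teak, bay}, right has 0 { }.
      Root bay: left subtree has 1 node {teak}, right has 0 { }.
  Root mint: left subtree has 1 node {tulip}, right has 2 {fir, poppy}.
    Root fir: left subtree has 0 nodes { }, right has 1 {poppy}.

sage rye ivy bay teak lime mint tulip fir poppy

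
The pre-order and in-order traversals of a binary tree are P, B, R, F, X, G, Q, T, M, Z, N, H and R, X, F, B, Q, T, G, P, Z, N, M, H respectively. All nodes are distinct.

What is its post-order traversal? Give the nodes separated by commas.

X, F, R, T, Q, G, B, N, Z, H, M, P

The first element of pre-order is the root; it splits in-order into left and right subtrees.
Root P: left subtree has 7 nodes {R, X, F, B, Q, T, G}, right has 4 {Z, N, M, H}.
  Root B: left subtree has 3 nodes {R, X, F}, right has 3 {Q, T, G}.
    Root R: left subtree has 0 nodes { }, right has 2 {X, F}.
      Root F: left subtree has 1 node {X}, right has 0 { }.
    Root G: left subtree has 2 nodes {Q, T}, right has 0 { }.
      Root Q: left subtree has 0 nodes { }, right has 1 {T}.
  Root M: left subtree has 2 nodes {Z, N}, right has 1 {H}.
    Root Z: left subtree has 0 nodes { }, right has 1 {N}.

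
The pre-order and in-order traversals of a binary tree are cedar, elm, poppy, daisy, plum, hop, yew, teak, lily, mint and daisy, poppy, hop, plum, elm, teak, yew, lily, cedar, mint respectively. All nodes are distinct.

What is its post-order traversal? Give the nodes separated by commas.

daisy, hop, plum, poppy, teak, lily, yew, elm, mint, cedar

The first element of pre-order is the root; it splits in-order into left and right subtrees.
Root cedar: left subtree has 8 nodes {daisy, poppy, hop, plum, elm, teak, yew, lily}, right has 1 {mint}.
  Root elm: left subtree has 4 nodes {daisy, poppy, hop, plum}, right has 3 {teak, yew, lily}.
    Root poppy: left subtree has 1 node {daisy}, right has 2 {hop, plum}.
      Root plum: left subtree has 1 node {hop}, right has 0 { }.
    Root yew: left subtree has 1 node {teak}, right has 1 {lily}.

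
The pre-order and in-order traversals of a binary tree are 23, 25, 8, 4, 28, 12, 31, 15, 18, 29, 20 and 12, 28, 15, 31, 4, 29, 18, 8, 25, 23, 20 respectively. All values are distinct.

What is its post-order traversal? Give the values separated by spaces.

12 15 31 28 29 18 4 8 25 20 23

The first element of pre-order is the root; it splits in-order into left and right subtrees.
Root 23: left subtree has 9 nodes {12, 28, 15, 31, 4, 29, 18, 8, 25}, right has 1 {20}.
  Root 25: left subtree has 8 nodes {12, 28, 15, 31, 4, 29, 18, 8}, right has 0 { }.
    Root 8: left subtree has 7 nodes {12, 28, 15, 31, 4, 29, 18}, right has 0 { }.
      Root 4: left subtree has 4 nodes {12, 28, 15, 31}, right has 2 {29, 18}.
        Root 28: left subtree has 1 node {12}, right has 2 {15, 31}.
          Root 31: left subtree has 1 node {15}, right has 0 { }.
        Root 18: left subtree has 1 node {29}, right has 0 { }.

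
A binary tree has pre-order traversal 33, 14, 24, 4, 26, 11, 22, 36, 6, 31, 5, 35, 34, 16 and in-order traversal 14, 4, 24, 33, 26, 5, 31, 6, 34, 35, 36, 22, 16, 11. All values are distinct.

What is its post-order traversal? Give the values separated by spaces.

4 24 14 5 31 34 35 6 36 16 22 11 26 33

The first element of pre-order is the root; it splits in-order into left and right subtrees.
Root 33: left subtree has 3 nodes {14, 4, 24}, right has 10 {26, 5, 31, 6, 34, 35, 36, 22, 16, 11}.
  Root 14: left subtree has 0 nodes { }, right has 2 {4, 24}.
    Root 24: left subtree has 1 node {4}, right has 0 { }.
  Root 26: left subtree has 0 nodes { }, right has 9 {5, 31, 6, 34, 35, 36, 22, 16, 11}.
    Root 11: left subtree has 8 nodes {5, 31, 6, 34, 35, 36, 22, 16}, right has 0 { }.
      Root 22: left subtree has 6 nodes {5, 31, 6, 34, 35, 36}, right has 1 {16}.
        Root 36: left subtree has 5 nodes {5, 31, 6, 34, 35}, right has 0 { }.
          Root 6: left subtree has 2 nodes {5, 31}, right has 2 {34, 35}.
            Root 31: left subtree has 1 node {5}, right has 0 { }.
            Root 35: left subtree has 1 node {34}, right has 0 { }.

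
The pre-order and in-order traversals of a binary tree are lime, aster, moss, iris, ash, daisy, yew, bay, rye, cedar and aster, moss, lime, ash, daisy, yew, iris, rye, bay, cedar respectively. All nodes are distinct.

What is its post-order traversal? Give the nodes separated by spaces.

The first element of pre-order is the root; it splits in-order into left and right subtrees.
Root lime: left subtree has 2 nodes {aster, moss}, right has 7 {ash, daisy, yew, iris, rye, bay, cedar}.
  Root aster: left subtree has 0 nodes { }, right has 1 {moss}.
  Root iris: left subtree has 3 nodes {ash, daisy, yew}, right has 3 {rye, bay, cedar}.
    Root ash: left subtree has 0 nodes { }, right has 2 {daisy, yew}.
      Root daisy: left subtree has 0 nodes { }, right has 1 {yew}.
    Root bay: left subtree has 1 node {rye}, right has 1 {cedar}.

moss aster yew daisy ash rye cedar bay iris lime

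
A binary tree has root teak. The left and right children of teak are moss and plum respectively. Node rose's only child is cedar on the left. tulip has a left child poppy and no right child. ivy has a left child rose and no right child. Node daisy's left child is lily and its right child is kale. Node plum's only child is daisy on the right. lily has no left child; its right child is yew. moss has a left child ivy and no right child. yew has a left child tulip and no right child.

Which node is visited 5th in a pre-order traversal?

cedar

Pre-order visits the node, then its left subtree, then its right subtree.
Visit teak.
At teak: go left to moss.
  Visit moss.
  At moss: go left to ivy.
    Visit ivy.
    At ivy: go left to rose.
      Visit rose.
      At rose: go left to cedar.
        cedar is a leaf — visit cedar.
      At rose: no right child.
    At ivy: no right child.
  At moss: no right child.
At teak: go right to plum.
  Visit plum.
  At plum: no left child.
  At plum: go right to daisy.
    Visit daisy.
    At daisy: go left to lily.
      Visit lily.
      At lily: no left child.
      At lily: go right to yew.
        Visit yew.
        At yew: go left to tulip.
          Visit tulip.
          At tulip: go left to poppy.
            poppy is a leaf — visit poppy.
          At tulip: no right child.
        At yew: no right child.
    At daisy: go right to kale.
      kale is a leaf — visit kale.
Full pre-order sequence: teak, moss, ivy, rose, cedar, plum, daisy, lily, yew, tulip, poppy, kale.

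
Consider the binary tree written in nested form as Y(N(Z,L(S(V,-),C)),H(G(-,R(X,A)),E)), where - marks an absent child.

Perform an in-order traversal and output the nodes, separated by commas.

In-order visits the left subtree, then the node, then the right subtree.
At Y: go left to N.
  At N: go left to Z.
    Z is a leaf — visit Z.
  Visit N.
  At N: go right to L.
    At L: go left to S.
      At S: go left to V.
        V is a leaf — visit V.
      Visit S.
      At S: no right child.
    Visit L.
    At L: go right to C.
      C is a leaf — visit C.
Visit Y.
At Y: go right to H.
  At H: go left to G.
    At G: no left child.
    Visit G.
    At G: go right to R.
      At R: go left to X.
        X is a leaf — visit X.
      Visit R.
      At R: go right to A.
        A is a leaf — visit A.
  Visit H.
  At H: go right to E.
    E is a leaf — visit E.

Z, N, V, S, L, C, Y, G, X, R, A, H, E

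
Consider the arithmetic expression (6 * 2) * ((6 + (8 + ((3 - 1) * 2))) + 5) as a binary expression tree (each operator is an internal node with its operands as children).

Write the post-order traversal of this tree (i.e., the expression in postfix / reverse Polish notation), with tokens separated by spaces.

Post-order on an expression tree gives postfix notation: for each operator, emit left operand, right operand, then the operator.

6 2 * 6 8 3 1 - 2 * + + 5 + *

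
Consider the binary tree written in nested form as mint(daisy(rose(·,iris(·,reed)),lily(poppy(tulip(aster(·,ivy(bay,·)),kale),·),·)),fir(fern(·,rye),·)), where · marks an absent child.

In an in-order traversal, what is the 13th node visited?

fern

In-order visits the left subtree, then the node, then the right subtree.
At mint: go left to daisy.
  At daisy: go left to rose.
    At rose: no left child.
    Visit rose.
    At rose: go right to iris.
      At iris: no left child.
      Visit iris.
      At iris: go right to reed.
        reed is a leaf — visit reed.
  Visit daisy.
  At daisy: go right to lily.
    At lily: go left to poppy.
      At poppy: go left to tulip.
        At tulip: go left to aster.
          At aster: no left child.
          Visit aster.
          At aster: go right to ivy.
            At ivy: go left to bay.
              bay is a leaf — visit bay.
            Visit ivy.
            At ivy: no right child.
        Visit tulip.
        At tulip: go right to kale.
          kale is a leaf — visit kale.
      Visit poppy.
      At poppy: no right child.
    Visit lily.
    At lily: no right child.
Visit mint.
At mint: go right to fir.
  At fir: go left to fern.
    At fern: no left child.
    Visit fern.
    At fern: go right to rye.
      rye is a leaf — visit rye.
  Visit fir.
  At fir: no right child.
Full in-order sequence: rose, iris, reed, daisy, aster, bay, ivy, tulip, kale, poppy, lily, mint, fern, rye, fir.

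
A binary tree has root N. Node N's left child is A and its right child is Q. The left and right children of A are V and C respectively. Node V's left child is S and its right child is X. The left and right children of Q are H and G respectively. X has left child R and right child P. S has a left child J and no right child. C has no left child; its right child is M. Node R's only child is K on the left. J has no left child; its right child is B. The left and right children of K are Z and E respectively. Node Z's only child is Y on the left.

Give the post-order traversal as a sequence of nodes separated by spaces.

B J S Y Z E K R P X V M C A H G Q N

Post-order visits the left subtree, then the right subtree, then the node.
At N: go left to A.
  At A: go left to V.
    At V: go left to S.
      At S: go left to J.
        At J: no left child.
        At J: go right to B.
          B is a leaf — visit B.
        Visit J.
      At S: no right child.
      Visit S.
    At V: go right to X.
      At X: go left to R.
        At R: go left to K.
          At K: go left to Z.
            At Z: go left to Y.
              Y is a leaf — visit Y.
            At Z: no right child.
            Visit Z.
          At K: go right to E.
            E is a leaf — visit E.
          Visit K.
        At R: no right child.
        Visit R.
      At X: go right to P.
        P is a leaf — visit P.
      Visit X.
    Visit V.
  At A: go right to C.
    At C: no left child.
    At C: go right to M.
      M is a leaf — visit M.
    Visit C.
  Visit A.
At N: go right to Q.
  At Q: go left to H.
    H is a leaf — visit H.
  At Q: go right to G.
    G is a leaf — visit G.
  Visit Q.
Visit N.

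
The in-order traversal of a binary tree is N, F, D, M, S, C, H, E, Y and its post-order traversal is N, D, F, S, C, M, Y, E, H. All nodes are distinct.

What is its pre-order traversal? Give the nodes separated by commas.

The last element of post-order is the root; it splits in-order into left and right subtrees.
Root H: left subtree has 6 nodes {N, F, D, M, S, C}, right has 2 {E, Y}.
  Root M: left subtree has 3 nodes {N, F, D}, right has 2 {S, C}.
    Root F: left subtree has 1 node {N}, right has 1 {D}.
    Root C: left subtree has 1 node {S}, right has 0 { }.
  Root E: left subtree has 0 nodes { }, right has 1 {Y}.

H, M, F, N, D, C, S, E, Y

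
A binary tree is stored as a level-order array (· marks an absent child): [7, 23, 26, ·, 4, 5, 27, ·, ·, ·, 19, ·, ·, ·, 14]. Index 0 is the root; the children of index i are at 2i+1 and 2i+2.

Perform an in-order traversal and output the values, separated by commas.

In-order visits the left subtree, then the node, then the right subtree.
At 7: go left to 23.
  At 23: no left child.
  Visit 23.
  At 23: go right to 4.
    At 4: no left child.
    Visit 4.
    At 4: go right to 19.
      19 is a leaf — visit 19.
Visit 7.
At 7: go right to 26.
  At 26: go left to 5.
    5 is a leaf — visit 5.
  Visit 26.
  At 26: go right to 27.
    At 27: no left child.
    Visit 27.
    At 27: go right to 14.
      14 is a leaf — visit 14.

23, 4, 19, 7, 5, 26, 27, 14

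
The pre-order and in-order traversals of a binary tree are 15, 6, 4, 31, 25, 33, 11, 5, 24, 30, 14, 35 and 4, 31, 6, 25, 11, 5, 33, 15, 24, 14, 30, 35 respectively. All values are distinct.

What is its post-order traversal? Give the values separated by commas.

31, 4, 5, 11, 33, 25, 6, 14, 35, 30, 24, 15

The first element of pre-order is the root; it splits in-order into left and right subtrees.
Root 15: left subtree has 7 nodes {4, 31, 6, 25, 11, 5, 33}, right has 4 {24, 14, 30, 35}.
  Root 6: left subtree has 2 nodes {4, 31}, right has 4 {25, 11, 5, 33}.
    Root 4: left subtree has 0 nodes { }, right has 1 {31}.
    Root 25: left subtree has 0 nodes { }, right has 3 {11, 5, 33}.
      Root 33: left subtree has 2 nodes {11, 5}, right has 0 { }.
        Root 11: left subtree has 0 nodes { }, right has 1 {5}.
  Root 24: left subtree has 0 nodes { }, right has 3 {14, 30, 35}.
    Root 30: left subtree has 1 node {14}, right has 1 {35}.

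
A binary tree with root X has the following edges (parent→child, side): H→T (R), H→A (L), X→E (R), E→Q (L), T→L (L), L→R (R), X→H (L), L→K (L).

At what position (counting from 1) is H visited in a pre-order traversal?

Pre-order visits the node, then its left subtree, then its right subtree.
Visit X.
At X: go left to H.
  Visit H.
  At H: go left to A.
    A is a leaf — visit A.
  At H: go right to T.
    Visit T.
    At T: go left to L.
      Visit L.
      At L: go left to K.
        K is a leaf — visit K.
      At L: go right to R.
        R is a leaf — visit R.
    At T: no right child.
At X: go right to E.
  Visit E.
  At E: go left to Q.
    Q is a leaf — visit Q.
  At E: no right child.
Full pre-order sequence: X, H, A, T, L, K, R, E, Q.

2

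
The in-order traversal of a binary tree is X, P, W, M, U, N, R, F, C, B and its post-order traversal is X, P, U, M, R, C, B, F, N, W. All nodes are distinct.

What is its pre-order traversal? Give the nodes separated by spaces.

The last element of post-order is the root; it splits in-order into left and right subtrees.
Root W: left subtree has 2 nodes {X, P}, right has 7 {M, U, N, R, F, C, B}.
  Root P: left subtree has 1 node {X}, right has 0 { }.
  Root N: left subtree has 2 nodes {M, U}, right has 4 {R, F, C, B}.
    Root M: left subtree has 0 nodes { }, right has 1 {U}.
    Root F: left subtree has 1 node {R}, right has 2 {C, B}.
      Root B: left subtree has 1 node {C}, right has 0 { }.

W P X N M U F R B C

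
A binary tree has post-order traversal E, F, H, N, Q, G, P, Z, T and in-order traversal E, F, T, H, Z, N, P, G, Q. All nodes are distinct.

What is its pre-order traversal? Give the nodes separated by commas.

T, F, E, Z, H, P, N, G, Q

The last element of post-order is the root; it splits in-order into left and right subtrees.
Root T: left subtree has 2 nodes {E, F}, right has 6 {H, Z, N, P, G, Q}.
  Root F: left subtree has 1 node {E}, right has 0 { }.
  Root Z: left subtree has 1 node {H}, right has 4 {N, P, G, Q}.
    Root P: left subtree has 1 node {N}, right has 2 {G, Q}.
      Root G: left subtree has 0 nodes { }, right has 1 {Q}.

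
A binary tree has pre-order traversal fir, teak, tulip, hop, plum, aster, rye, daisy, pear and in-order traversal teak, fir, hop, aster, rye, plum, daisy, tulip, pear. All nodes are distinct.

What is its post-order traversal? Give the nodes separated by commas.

teak, rye, aster, daisy, plum, hop, pear, tulip, fir

The first element of pre-order is the root; it splits in-order into left and right subtrees.
Root fir: left subtree has 1 node {teak}, right has 7 {hop, aster, rye, plum, daisy, tulip, pear}.
  Root tulip: left subtree has 5 nodes {hop, aster, rye, plum, daisy}, right has 1 {pear}.
    Root hop: left subtree has 0 nodes { }, right has 4 {aster, rye, plum, daisy}.
      Root plum: left subtree has 2 nodes {aster, rye}, right has 1 {daisy}.
        Root aster: left subtree has 0 nodes { }, right has 1 {rye}.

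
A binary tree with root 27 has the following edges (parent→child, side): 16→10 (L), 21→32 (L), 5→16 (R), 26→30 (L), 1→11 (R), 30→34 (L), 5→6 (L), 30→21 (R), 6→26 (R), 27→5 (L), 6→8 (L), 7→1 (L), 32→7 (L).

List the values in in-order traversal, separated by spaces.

In-order visits the left subtree, then the node, then the right subtree.
At 27: go left to 5.
  At 5: go left to 6.
    At 6: go left to 8.
      8 is a leaf — visit 8.
    Visit 6.
    At 6: go right to 26.
      At 26: go left to 30.
        At 30: go left to 34.
          34 is a leaf — visit 34.
        Visit 30.
        At 30: go right to 21.
          At 21: go left to 32.
            At 32: go left to 7.
              At 7: go left to 1.
                At 1: no left child.
                Visit 1.
                At 1: go right to 11.
                  11 is a leaf — visit 11.
              Visit 7.
              At 7: no right child.
            Visit 32.
            At 32: no right child.
          Visit 21.
          At 21: no right child.
      Visit 26.
      At 26: no right child.
  Visit 5.
  At 5: go right to 16.
    At 16: go left to 10.
      10 is a leaf — visit 10.
    Visit 16.
    At 16: no right child.
Visit 27.
At 27: no right child.

8 6 34 30 1 11 7 32 21 26 5 10 16 27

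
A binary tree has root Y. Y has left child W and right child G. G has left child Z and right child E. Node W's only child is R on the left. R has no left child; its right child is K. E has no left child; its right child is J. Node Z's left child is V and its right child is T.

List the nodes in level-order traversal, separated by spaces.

Y W G R Z E K V T J

Level-order visits nodes level by level from the root, left to right within each level.
Level 0: Y
Level 1: W, G
Level 2: R, Z, E
Level 3: K, V, T, J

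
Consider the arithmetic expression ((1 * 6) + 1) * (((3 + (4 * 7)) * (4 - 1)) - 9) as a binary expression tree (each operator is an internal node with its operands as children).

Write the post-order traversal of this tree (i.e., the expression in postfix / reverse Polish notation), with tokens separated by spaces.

Post-order on an expression tree gives postfix notation: for each operator, emit left operand, right operand, then the operator.

1 6 * 1 + 3 4 7 * + 4 1 - * 9 - *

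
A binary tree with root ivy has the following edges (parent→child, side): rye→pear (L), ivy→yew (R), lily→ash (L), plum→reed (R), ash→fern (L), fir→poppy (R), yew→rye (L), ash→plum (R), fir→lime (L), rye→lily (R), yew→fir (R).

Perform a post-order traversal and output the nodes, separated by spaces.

Post-order visits the left subtree, then the right subtree, then the node.
At ivy: no left child.
At ivy: go right to yew.
  At yew: go left to rye.
    At rye: go left to pear.
      pear is a leaf — visit pear.
    At rye: go right to lily.
      At lily: go left to ash.
        At ash: go left to fern.
          fern is a leaf — visit fern.
        At ash: go right to plum.
          At plum: no left child.
          At plum: go right to reed.
            reed is a leaf — visit reed.
          Visit plum.
        Visit ash.
      At lily: no right child.
      Visit lily.
    Visit rye.
  At yew: go right to fir.
    At fir: go left to lime.
      lime is a leaf — visit lime.
    At fir: go right to poppy.
      poppy is a leaf — visit poppy.
    Visit fir.
  Visit yew.
Visit ivy.

pear fern reed plum ash lily rye lime poppy fir yew ivy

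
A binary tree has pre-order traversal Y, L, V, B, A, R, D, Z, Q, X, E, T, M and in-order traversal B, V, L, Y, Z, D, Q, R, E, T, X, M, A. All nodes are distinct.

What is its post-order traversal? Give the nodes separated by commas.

B, V, L, Z, Q, D, T, E, M, X, R, A, Y

The first element of pre-order is the root; it splits in-order into left and right subtrees.
Root Y: left subtree has 3 nodes {B, V, L}, right has 9 {Z, D, Q, R, E, T, X, M, A}.
  Root L: left subtree has 2 nodes {B, V}, right has 0 { }.
    Root V: left subtree has 1 node {B}, right has 0 { }.
  Root A: left subtree has 8 nodes {Z, D, Q, R, E, T, X, M}, right has 0 { }.
    Root R: left subtree has 3 nodes {Z, D, Q}, right has 4 {E, T, X, M}.
      Root D: left subtree has 1 node {Z}, right has 1 {Q}.
      Root X: left subtree has 2 nodes {E, T}, right has 1 {M}.
        Root E: left subtree has 0 nodes { }, right has 1 {T}.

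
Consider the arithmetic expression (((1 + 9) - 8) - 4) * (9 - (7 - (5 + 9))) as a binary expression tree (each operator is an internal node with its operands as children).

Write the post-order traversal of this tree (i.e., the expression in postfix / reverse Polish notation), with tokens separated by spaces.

Post-order on an expression tree gives postfix notation: for each operator, emit left operand, right operand, then the operator.

1 9 + 8 - 4 - 9 7 5 9 + - - *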